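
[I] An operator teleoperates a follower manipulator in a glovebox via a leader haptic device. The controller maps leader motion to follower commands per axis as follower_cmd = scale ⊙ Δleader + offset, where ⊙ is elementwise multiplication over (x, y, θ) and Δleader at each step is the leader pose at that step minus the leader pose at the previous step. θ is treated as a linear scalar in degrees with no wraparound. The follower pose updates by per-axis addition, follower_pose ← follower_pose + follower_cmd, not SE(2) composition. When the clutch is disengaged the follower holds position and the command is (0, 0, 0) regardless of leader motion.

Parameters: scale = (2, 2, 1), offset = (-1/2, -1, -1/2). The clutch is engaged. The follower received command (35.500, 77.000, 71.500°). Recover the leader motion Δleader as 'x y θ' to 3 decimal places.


axis x: (35.500 − -1/2) / (2) = 18.000
axis y: (77.000 − -1) / (2) = 39.000
axis θ: (71.500 − -1/2) / (1) = 72.000

18.000 39.000 72.000


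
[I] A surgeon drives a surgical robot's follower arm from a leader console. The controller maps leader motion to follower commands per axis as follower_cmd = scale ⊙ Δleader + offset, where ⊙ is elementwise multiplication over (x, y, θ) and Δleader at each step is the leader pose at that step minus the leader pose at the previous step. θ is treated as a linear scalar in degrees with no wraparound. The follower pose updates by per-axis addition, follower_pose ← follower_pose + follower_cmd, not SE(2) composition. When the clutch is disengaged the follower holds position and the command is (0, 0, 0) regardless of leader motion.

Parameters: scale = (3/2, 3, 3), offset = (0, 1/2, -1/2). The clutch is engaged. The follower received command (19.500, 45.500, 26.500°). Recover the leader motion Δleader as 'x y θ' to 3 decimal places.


13.000 15.000 9.000

axis x: (19.500 − 0) / (3/2) = 13.000
axis y: (45.500 − 1/2) / (3) = 15.000
axis θ: (26.500 − -1/2) / (3) = 9.000


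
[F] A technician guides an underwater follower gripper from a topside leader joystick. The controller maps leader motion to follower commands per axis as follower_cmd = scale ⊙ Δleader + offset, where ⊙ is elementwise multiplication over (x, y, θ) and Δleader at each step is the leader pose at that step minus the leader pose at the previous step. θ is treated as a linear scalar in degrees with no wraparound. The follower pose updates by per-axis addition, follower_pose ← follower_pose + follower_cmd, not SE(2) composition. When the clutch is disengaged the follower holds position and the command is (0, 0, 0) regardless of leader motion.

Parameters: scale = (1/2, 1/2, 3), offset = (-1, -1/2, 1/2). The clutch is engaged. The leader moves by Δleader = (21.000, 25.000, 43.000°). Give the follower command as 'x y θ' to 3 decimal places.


axis x: 1/2·21.000 + -1 = 9.500
axis y: 1/2·25.000 + -1/2 = 12.000
axis θ: 3·43.000 + 1/2 = 129.500

9.500 12.000 129.500


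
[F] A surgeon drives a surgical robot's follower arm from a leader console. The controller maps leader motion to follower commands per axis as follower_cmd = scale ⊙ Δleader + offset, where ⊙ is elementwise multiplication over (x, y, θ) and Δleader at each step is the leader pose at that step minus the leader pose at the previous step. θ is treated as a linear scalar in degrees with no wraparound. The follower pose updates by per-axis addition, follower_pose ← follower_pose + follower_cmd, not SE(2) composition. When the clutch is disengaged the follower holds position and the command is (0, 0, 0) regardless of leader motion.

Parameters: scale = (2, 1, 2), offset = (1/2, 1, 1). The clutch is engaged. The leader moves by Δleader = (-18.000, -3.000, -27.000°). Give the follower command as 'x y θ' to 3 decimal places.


-35.500 -2.000 -53.000

axis x: 2·-18.000 + 1/2 = -35.500
axis y: 1·-3.000 + 1 = -2.000
axis θ: 2·-27.000 + 1 = -53.000


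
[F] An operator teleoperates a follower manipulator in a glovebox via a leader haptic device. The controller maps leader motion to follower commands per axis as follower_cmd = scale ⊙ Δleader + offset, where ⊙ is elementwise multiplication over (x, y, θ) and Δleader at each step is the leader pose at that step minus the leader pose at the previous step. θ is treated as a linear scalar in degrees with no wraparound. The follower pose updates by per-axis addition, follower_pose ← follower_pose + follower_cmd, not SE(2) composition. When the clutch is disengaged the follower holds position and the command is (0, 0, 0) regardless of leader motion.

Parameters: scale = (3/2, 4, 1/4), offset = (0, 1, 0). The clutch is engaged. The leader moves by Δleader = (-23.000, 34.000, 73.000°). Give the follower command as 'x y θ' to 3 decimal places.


-34.500 137.000 18.250

axis x: 3/2·-23.000 + 0 = -34.500
axis y: 4·34.000 + 1 = 137.000
axis θ: 1/4·73.000 + 0 = 18.250


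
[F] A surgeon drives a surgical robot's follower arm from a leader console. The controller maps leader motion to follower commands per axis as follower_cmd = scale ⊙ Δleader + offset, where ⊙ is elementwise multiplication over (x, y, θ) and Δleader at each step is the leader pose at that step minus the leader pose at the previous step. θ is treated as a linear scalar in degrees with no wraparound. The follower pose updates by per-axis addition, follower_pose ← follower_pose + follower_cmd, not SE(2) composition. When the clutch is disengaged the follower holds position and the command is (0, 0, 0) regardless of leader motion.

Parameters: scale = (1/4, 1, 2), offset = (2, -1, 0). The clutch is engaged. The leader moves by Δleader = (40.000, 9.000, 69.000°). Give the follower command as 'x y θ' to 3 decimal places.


axis x: 1/4·40.000 + 2 = 12.000
axis y: 1·9.000 + -1 = 8.000
axis θ: 2·69.000 + 0 = 138.000

12.000 8.000 138.000


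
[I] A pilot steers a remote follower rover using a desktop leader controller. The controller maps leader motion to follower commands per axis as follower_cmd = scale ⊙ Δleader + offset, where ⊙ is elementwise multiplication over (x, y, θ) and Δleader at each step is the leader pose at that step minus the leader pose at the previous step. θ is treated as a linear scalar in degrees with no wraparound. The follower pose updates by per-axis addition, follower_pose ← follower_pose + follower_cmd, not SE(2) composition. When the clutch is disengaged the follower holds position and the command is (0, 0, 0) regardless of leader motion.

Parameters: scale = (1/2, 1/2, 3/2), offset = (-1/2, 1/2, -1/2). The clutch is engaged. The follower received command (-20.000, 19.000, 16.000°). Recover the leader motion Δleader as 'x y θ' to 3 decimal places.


axis x: (-20.000 − -1/2) / (1/2) = -39.000
axis y: (19.000 − 1/2) / (1/2) = 37.000
axis θ: (16.000 − -1/2) / (3/2) = 11.000

-39.000 37.000 11.000


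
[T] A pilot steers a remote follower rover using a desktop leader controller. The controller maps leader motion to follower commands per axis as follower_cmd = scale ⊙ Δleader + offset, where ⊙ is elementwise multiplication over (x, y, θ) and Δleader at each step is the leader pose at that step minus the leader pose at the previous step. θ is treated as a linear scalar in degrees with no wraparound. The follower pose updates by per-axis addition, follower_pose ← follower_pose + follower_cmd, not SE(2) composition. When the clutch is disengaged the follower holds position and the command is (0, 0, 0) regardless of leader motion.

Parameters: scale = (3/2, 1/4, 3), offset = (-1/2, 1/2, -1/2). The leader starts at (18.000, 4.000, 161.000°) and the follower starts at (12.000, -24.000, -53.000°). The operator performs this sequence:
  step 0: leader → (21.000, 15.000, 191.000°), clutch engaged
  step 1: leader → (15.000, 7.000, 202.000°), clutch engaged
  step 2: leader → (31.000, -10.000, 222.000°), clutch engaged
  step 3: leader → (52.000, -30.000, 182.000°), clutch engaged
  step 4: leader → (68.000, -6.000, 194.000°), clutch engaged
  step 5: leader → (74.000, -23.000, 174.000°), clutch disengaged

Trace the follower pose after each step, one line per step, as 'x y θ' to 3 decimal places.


16.000 -20.750 36.500
6.500 -22.250 69.000
30.000 -26.000 128.500
61.000 -30.500 8.000
84.500 -24.000 43.500
84.500 -24.000 43.500

step 0: Δleader=(3.000, 11.000, 30.000°), engaged; cmd=(4.000, 3.250, 89.500°) → follower=(16.000, -20.750, 36.500°)
step 1: Δleader=(-6.000, -8.000, 11.000°), engaged; cmd=(-9.500, -1.500, 32.500°) → follower=(6.500, -22.250, 69.000°)
step 2: Δleader=(16.000, -17.000, 20.000°), engaged; cmd=(23.500, -3.750, 59.500°) → follower=(30.000, -26.000, 128.500°)
step 3: Δleader=(21.000, -20.000, -40.000°), engaged; cmd=(31.000, -4.500, -120.500°) → follower=(61.000, -30.500, 8.000°)
step 4: Δleader=(16.000, 24.000, 12.000°), engaged; cmd=(23.500, 6.500, 35.500°) → follower=(84.500, -24.000, 43.500°)
step 5: Δleader=(6.000, -17.000, -20.000°), disengaged; cmd=(0,0,0) → follower holds at (84.500, -24.000, 43.500°)


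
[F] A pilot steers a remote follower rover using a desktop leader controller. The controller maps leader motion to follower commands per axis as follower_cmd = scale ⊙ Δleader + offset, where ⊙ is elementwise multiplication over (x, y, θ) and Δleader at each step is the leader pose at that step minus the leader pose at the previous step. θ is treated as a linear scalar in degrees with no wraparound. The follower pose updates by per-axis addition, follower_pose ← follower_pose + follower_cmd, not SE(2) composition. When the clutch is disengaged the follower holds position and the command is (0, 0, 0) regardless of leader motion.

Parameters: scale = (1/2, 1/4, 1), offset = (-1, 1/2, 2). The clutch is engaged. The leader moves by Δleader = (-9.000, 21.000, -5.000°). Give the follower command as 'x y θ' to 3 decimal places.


-5.500 5.750 -3.000

axis x: 1/2·-9.000 + -1 = -5.500
axis y: 1/4·21.000 + 1/2 = 5.750
axis θ: 1·-5.000 + 2 = -3.000


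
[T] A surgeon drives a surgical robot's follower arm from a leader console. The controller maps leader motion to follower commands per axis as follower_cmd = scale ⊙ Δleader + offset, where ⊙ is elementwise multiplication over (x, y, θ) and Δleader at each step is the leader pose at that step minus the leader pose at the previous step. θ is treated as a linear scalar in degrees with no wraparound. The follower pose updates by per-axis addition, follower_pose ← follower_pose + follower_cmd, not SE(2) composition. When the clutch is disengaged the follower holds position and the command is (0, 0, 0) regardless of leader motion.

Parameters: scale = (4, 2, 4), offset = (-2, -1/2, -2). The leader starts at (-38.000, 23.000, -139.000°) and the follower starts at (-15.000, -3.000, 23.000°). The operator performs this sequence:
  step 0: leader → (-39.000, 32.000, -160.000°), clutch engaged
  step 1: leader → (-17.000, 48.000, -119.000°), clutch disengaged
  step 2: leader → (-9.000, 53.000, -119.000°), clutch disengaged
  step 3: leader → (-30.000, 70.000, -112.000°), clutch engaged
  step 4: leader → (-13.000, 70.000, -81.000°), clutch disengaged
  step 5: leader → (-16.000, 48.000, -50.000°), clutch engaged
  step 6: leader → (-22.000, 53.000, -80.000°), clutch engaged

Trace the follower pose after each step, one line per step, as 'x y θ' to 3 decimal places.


-21.000 14.500 -63.000
-21.000 14.500 -63.000
-21.000 14.500 -63.000
-107.000 48.000 -37.000
-107.000 48.000 -37.000
-121.000 3.500 85.000
-147.000 13.000 -37.000

step 0: Δleader=(-1.000, 9.000, -21.000°), engaged; cmd=(-6.000, 17.500, -86.000°) → follower=(-21.000, 14.500, -63.000°)
step 1: Δleader=(22.000, 16.000, 41.000°), disengaged; cmd=(0,0,0) → follower holds at (-21.000, 14.500, -63.000°)
step 2: Δleader=(8.000, 5.000, 0.000°), disengaged; cmd=(0,0,0) → follower holds at (-21.000, 14.500, -63.000°)
step 3: Δleader=(-21.000, 17.000, 7.000°), engaged; cmd=(-86.000, 33.500, 26.000°) → follower=(-107.000, 48.000, -37.000°)
step 4: Δleader=(17.000, 0.000, 31.000°), disengaged; cmd=(0,0,0) → follower holds at (-107.000, 48.000, -37.000°)
step 5: Δleader=(-3.000, -22.000, 31.000°), engaged; cmd=(-14.000, -44.500, 122.000°) → follower=(-121.000, 3.500, 85.000°)
step 6: Δleader=(-6.000, 5.000, -30.000°), engaged; cmd=(-26.000, 9.500, -122.000°) → follower=(-147.000, 13.000, -37.000°)


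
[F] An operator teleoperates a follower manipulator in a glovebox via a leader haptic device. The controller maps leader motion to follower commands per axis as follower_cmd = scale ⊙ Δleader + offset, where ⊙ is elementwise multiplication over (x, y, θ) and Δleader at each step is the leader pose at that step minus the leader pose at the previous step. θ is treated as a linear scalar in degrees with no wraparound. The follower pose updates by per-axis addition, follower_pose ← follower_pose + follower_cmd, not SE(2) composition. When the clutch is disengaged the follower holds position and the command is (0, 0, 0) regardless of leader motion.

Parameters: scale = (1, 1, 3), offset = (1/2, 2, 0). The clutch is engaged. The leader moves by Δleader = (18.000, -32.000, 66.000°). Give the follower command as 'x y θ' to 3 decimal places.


18.500 -30.000 198.000

axis x: 1·18.000 + 1/2 = 18.500
axis y: 1·-32.000 + 2 = -30.000
axis θ: 3·66.000 + 0 = 198.000


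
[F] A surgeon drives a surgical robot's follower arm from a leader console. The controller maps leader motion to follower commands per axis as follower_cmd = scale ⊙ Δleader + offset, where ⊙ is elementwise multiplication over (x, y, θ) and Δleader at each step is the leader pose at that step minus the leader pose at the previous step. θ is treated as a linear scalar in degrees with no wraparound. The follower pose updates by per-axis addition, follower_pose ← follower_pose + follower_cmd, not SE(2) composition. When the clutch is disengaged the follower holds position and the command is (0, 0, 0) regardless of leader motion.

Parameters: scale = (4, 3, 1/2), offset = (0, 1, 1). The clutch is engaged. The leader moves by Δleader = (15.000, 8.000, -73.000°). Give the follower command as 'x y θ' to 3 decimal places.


60.000 25.000 -35.500

axis x: 4·15.000 + 0 = 60.000
axis y: 3·8.000 + 1 = 25.000
axis θ: 1/2·-73.000 + 1 = -35.500


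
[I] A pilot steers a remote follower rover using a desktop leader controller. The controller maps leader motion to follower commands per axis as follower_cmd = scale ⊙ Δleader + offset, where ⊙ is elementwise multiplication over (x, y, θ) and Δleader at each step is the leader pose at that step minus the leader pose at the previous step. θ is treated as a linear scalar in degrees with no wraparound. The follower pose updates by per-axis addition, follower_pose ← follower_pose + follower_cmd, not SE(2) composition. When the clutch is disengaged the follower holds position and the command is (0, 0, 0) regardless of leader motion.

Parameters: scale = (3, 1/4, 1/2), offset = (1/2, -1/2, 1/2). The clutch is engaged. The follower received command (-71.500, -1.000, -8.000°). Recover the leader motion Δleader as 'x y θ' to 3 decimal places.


axis x: (-71.500 − 1/2) / (3) = -24.000
axis y: (-1.000 − -1/2) / (1/4) = -2.000
axis θ: (-8.000 − 1/2) / (1/2) = -17.000

-24.000 -2.000 -17.000


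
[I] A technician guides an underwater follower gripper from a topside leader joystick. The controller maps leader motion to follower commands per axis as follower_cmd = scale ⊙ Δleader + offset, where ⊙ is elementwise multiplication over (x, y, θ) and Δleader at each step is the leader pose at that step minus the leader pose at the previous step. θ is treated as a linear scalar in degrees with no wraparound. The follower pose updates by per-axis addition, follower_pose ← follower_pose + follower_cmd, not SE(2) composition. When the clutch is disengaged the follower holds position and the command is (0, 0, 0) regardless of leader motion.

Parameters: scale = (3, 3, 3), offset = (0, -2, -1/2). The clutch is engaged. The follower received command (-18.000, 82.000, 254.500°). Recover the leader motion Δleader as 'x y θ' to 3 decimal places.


-6.000 28.000 85.000

axis x: (-18.000 − 0) / (3) = -6.000
axis y: (82.000 − -2) / (3) = 28.000
axis θ: (254.500 − -1/2) / (3) = 85.000


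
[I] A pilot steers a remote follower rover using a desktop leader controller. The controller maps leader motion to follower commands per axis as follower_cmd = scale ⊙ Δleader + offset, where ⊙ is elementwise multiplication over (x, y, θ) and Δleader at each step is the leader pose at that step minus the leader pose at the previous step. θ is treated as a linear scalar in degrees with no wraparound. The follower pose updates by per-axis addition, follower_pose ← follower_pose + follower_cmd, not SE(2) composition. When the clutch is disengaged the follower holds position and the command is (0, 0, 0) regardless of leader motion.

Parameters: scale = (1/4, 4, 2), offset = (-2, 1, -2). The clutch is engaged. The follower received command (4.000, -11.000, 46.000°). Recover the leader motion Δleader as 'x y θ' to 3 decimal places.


24.000 -3.000 24.000

axis x: (4.000 − -2) / (1/4) = 24.000
axis y: (-11.000 − 1) / (4) = -3.000
axis θ: (46.000 − -2) / (2) = 24.000


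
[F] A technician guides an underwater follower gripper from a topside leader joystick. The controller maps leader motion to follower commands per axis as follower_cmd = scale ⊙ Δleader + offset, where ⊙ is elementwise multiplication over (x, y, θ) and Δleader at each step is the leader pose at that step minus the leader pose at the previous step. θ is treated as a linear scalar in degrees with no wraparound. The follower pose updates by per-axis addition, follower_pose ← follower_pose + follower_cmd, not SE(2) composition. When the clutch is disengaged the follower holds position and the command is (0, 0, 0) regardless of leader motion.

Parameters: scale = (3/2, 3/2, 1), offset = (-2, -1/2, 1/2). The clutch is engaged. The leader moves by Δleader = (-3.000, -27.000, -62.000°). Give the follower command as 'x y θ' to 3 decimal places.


axis x: 3/2·-3.000 + -2 = -6.500
axis y: 3/2·-27.000 + -1/2 = -41.000
axis θ: 1·-62.000 + 1/2 = -61.500

-6.500 -41.000 -61.500


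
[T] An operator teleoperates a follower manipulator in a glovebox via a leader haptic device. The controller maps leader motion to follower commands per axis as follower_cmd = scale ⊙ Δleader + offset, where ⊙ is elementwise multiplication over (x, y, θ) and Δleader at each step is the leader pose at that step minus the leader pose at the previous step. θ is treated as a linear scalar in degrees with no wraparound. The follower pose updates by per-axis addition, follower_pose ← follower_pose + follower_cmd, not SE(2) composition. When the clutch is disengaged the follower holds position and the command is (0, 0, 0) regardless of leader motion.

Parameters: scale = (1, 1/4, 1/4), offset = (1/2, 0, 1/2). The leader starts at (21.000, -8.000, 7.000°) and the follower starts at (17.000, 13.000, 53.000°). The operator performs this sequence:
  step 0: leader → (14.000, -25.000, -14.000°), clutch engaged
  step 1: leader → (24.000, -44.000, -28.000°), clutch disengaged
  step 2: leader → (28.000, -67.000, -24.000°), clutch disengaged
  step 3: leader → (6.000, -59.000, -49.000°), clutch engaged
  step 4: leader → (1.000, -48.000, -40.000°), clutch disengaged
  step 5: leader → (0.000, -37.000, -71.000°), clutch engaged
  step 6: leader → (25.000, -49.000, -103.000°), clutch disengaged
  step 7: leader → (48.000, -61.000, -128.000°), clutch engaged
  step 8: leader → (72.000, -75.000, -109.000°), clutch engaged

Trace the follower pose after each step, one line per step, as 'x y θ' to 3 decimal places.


step 0: Δleader=(-7.000, -17.000, -21.000°), engaged; cmd=(-6.500, -4.250, -4.750°) → follower=(10.500, 8.750, 48.250°)
step 1: Δleader=(10.000, -19.000, -14.000°), disengaged; cmd=(0,0,0) → follower holds at (10.500, 8.750, 48.250°)
step 2: Δleader=(4.000, -23.000, 4.000°), disengaged; cmd=(0,0,0) → follower holds at (10.500, 8.750, 48.250°)
step 3: Δleader=(-22.000, 8.000, -25.000°), engaged; cmd=(-21.500, 2.000, -5.750°) → follower=(-11.000, 10.750, 42.500°)
step 4: Δleader=(-5.000, 11.000, 9.000°), disengaged; cmd=(0,0,0) → follower holds at (-11.000, 10.750, 42.500°)
step 5: Δleader=(-1.000, 11.000, -31.000°), engaged; cmd=(-0.500, 2.750, -7.250°) → follower=(-11.500, 13.500, 35.250°)
step 6: Δleader=(25.000, -12.000, -32.000°), disengaged; cmd=(0,0,0) → follower holds at (-11.500, 13.500, 35.250°)
step 7: Δleader=(23.000, -12.000, -25.000°), engaged; cmd=(23.500, -3.000, -5.750°) → follower=(12.000, 10.500, 29.500°)
step 8: Δleader=(24.000, -14.000, 19.000°), engaged; cmd=(24.500, -3.500, 5.250°) → follower=(36.500, 7.000, 34.750°)

10.500 8.750 48.250
10.500 8.750 48.250
10.500 8.750 48.250
-11.000 10.750 42.500
-11.000 10.750 42.500
-11.500 13.500 35.250
-11.500 13.500 35.250
12.000 10.500 29.500
36.500 7.000 34.750


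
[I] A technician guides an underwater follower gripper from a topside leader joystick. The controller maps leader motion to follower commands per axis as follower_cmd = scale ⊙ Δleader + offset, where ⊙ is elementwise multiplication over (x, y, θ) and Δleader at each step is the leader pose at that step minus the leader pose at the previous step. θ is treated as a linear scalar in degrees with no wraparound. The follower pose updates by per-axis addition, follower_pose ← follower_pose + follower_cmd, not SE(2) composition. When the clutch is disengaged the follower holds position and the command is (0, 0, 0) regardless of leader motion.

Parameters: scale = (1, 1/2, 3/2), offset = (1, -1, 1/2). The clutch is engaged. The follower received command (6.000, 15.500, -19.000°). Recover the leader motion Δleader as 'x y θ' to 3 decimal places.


axis x: (6.000 − 1) / (1) = 5.000
axis y: (15.500 − -1) / (1/2) = 33.000
axis θ: (-19.000 − 1/2) / (3/2) = -13.000

5.000 33.000 -13.000


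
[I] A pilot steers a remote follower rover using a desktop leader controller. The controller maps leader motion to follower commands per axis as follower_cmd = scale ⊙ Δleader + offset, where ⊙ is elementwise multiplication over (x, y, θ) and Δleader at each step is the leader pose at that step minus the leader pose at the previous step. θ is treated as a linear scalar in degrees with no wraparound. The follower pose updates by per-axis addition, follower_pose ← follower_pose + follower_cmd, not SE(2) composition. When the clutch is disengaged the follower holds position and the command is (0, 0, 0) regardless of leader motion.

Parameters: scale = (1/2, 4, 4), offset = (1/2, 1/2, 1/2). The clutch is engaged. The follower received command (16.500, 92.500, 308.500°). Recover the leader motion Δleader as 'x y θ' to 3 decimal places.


32.000 23.000 77.000

axis x: (16.500 − 1/2) / (1/2) = 32.000
axis y: (92.500 − 1/2) / (4) = 23.000
axis θ: (308.500 − 1/2) / (4) = 77.000


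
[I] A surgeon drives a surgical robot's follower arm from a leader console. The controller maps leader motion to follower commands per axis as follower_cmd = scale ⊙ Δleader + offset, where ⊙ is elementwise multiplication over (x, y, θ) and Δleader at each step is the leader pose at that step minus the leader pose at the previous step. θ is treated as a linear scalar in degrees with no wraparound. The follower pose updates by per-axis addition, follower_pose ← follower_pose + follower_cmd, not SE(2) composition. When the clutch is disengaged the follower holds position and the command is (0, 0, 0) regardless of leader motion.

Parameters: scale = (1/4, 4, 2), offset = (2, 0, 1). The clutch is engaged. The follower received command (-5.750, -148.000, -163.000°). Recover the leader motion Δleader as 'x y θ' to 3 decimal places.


axis x: (-5.750 − 2) / (1/4) = -31.000
axis y: (-148.000 − 0) / (4) = -37.000
axis θ: (-163.000 − 1) / (2) = -82.000

-31.000 -37.000 -82.000


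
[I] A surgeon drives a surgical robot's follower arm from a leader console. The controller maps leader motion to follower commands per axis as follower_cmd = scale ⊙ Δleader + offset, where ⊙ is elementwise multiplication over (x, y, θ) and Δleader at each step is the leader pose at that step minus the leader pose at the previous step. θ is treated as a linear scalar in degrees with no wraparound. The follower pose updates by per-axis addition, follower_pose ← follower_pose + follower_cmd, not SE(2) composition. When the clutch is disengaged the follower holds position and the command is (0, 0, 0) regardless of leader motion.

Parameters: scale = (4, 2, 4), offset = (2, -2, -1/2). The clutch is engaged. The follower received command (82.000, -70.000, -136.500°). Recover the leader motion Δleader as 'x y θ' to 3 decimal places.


axis x: (82.000 − 2) / (4) = 20.000
axis y: (-70.000 − -2) / (2) = -34.000
axis θ: (-136.500 − -1/2) / (4) = -34.000

20.000 -34.000 -34.000


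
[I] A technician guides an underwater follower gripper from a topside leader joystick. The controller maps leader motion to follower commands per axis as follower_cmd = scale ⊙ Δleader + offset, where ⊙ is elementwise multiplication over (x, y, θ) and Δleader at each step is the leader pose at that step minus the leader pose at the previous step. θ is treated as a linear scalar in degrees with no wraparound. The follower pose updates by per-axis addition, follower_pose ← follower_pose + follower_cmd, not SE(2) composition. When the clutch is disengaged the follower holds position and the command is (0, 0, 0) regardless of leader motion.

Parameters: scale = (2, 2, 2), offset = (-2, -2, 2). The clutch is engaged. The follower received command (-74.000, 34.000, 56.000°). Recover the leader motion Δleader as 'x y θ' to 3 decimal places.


-36.000 18.000 27.000

axis x: (-74.000 − -2) / (2) = -36.000
axis y: (34.000 − -2) / (2) = 18.000
axis θ: (56.000 − 2) / (2) = 27.000


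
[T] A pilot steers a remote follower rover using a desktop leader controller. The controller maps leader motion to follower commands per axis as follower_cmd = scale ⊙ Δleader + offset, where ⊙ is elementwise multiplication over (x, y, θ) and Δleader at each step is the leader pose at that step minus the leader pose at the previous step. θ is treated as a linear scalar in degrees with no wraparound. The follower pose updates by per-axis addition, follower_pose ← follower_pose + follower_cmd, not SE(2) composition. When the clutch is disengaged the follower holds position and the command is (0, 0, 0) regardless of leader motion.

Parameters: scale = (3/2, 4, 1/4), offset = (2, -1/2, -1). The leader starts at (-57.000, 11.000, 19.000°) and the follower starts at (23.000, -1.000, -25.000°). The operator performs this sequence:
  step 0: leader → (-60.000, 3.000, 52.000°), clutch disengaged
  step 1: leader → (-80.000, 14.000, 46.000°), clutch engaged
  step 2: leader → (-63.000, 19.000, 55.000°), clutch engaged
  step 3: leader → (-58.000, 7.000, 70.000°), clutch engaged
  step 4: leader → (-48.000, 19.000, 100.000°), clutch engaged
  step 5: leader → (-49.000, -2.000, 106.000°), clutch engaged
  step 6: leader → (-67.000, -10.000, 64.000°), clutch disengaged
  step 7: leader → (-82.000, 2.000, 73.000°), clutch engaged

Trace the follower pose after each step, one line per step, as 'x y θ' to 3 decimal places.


step 0: Δleader=(-3.000, -8.000, 33.000°), disengaged; cmd=(0,0,0) → follower holds at (23.000, -1.000, -25.000°)
step 1: Δleader=(-20.000, 11.000, -6.000°), engaged; cmd=(-28.000, 43.500, -2.500°) → follower=(-5.000, 42.500, -27.500°)
step 2: Δleader=(17.000, 5.000, 9.000°), engaged; cmd=(27.500, 19.500, 1.250°) → follower=(22.500, 62.000, -26.250°)
step 3: Δleader=(5.000, -12.000, 15.000°), engaged; cmd=(9.500, -48.500, 2.750°) → follower=(32.000, 13.500, -23.500°)
step 4: Δleader=(10.000, 12.000, 30.000°), engaged; cmd=(17.000, 47.500, 6.500°) → follower=(49.000, 61.000, -17.000°)
step 5: Δleader=(-1.000, -21.000, 6.000°), engaged; cmd=(0.500, -84.500, 0.500°) → follower=(49.500, -23.500, -16.500°)
step 6: Δleader=(-18.000, -8.000, -42.000°), disengaged; cmd=(0,0,0) → follower holds at (49.500, -23.500, -16.500°)
step 7: Δleader=(-15.000, 12.000, 9.000°), engaged; cmd=(-20.500, 47.500, 1.250°) → follower=(29.000, 24.000, -15.250°)

23.000 -1.000 -25.000
-5.000 42.500 -27.500
22.500 62.000 -26.250
32.000 13.500 -23.500
49.000 61.000 -17.000
49.500 -23.500 -16.500
49.500 -23.500 -16.500
29.000 24.000 -15.250


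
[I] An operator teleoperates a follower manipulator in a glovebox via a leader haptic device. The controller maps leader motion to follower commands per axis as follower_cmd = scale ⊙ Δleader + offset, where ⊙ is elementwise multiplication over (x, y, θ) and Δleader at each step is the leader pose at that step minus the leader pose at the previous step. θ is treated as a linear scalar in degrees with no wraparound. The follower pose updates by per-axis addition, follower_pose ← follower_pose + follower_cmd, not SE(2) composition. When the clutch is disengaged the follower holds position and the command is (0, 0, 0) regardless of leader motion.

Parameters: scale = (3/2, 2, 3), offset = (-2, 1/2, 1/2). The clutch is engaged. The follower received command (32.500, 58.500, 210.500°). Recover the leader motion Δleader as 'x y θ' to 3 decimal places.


axis x: (32.500 − -2) / (3/2) = 23.000
axis y: (58.500 − 1/2) / (2) = 29.000
axis θ: (210.500 − 1/2) / (3) = 70.000

23.000 29.000 70.000


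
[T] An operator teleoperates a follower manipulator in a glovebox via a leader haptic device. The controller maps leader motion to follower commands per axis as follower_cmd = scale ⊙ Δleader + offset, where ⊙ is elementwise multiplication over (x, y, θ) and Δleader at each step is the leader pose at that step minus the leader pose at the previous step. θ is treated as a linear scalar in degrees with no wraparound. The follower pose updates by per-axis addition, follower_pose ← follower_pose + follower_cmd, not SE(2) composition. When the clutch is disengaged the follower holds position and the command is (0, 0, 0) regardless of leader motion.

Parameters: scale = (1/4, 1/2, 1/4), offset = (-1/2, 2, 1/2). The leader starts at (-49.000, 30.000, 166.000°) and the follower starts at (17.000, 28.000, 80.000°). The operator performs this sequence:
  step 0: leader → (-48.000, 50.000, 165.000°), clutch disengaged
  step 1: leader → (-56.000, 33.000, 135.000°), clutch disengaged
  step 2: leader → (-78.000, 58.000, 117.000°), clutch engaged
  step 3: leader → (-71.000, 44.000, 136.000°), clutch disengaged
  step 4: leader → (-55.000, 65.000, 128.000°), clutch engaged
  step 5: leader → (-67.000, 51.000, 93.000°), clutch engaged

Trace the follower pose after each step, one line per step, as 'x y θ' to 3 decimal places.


step 0: Δleader=(1.000, 20.000, -1.000°), disengaged; cmd=(0,0,0) → follower holds at (17.000, 28.000, 80.000°)
step 1: Δleader=(-8.000, -17.000, -30.000°), disengaged; cmd=(0,0,0) → follower holds at (17.000, 28.000, 80.000°)
step 2: Δleader=(-22.000, 25.000, -18.000°), engaged; cmd=(-6.000, 14.500, -4.000°) → follower=(11.000, 42.500, 76.000°)
step 3: Δleader=(7.000, -14.000, 19.000°), disengaged; cmd=(0,0,0) → follower holds at (11.000, 42.500, 76.000°)
step 4: Δleader=(16.000, 21.000, -8.000°), engaged; cmd=(3.500, 12.500, -1.500°) → follower=(14.500, 55.000, 74.500°)
step 5: Δleader=(-12.000, -14.000, -35.000°), engaged; cmd=(-3.500, -5.000, -8.250°) → follower=(11.000, 50.000, 66.250°)

17.000 28.000 80.000
17.000 28.000 80.000
11.000 42.500 76.000
11.000 42.500 76.000
14.500 55.000 74.500
11.000 50.000 66.250


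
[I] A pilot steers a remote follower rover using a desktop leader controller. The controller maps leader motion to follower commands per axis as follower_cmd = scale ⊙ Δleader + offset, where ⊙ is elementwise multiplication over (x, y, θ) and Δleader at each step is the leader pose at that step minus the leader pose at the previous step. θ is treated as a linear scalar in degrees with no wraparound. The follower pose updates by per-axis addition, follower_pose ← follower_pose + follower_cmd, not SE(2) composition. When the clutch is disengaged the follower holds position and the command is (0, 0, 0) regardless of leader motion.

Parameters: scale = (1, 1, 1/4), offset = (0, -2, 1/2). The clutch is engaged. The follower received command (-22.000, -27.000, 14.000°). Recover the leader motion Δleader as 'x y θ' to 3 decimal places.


axis x: (-22.000 − 0) / (1) = -22.000
axis y: (-27.000 − -2) / (1) = -25.000
axis θ: (14.000 − 1/2) / (1/4) = 54.000

-22.000 -25.000 54.000


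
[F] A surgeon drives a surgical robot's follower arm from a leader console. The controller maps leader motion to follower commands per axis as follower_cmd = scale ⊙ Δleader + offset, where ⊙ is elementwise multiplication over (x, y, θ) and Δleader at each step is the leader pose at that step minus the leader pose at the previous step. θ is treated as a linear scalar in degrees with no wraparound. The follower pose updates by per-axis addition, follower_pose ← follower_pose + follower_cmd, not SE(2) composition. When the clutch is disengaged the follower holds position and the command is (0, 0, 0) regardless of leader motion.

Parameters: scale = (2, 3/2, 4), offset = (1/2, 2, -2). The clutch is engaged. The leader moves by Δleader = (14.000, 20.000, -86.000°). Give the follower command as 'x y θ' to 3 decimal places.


28.500 32.000 -346.000

axis x: 2·14.000 + 1/2 = 28.500
axis y: 3/2·20.000 + 2 = 32.000
axis θ: 4·-86.000 + -2 = -346.000


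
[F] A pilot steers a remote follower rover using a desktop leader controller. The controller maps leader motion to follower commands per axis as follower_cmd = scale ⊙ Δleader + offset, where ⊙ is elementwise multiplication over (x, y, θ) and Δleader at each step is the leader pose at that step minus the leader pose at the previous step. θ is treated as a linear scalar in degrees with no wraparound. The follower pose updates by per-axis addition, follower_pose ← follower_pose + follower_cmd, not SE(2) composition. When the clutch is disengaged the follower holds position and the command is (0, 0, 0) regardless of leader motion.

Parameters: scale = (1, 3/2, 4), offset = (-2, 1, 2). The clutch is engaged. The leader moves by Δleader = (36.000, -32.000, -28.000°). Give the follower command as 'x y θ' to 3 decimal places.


34.000 -47.000 -110.000

axis x: 1·36.000 + -2 = 34.000
axis y: 3/2·-32.000 + 1 = -47.000
axis θ: 4·-28.000 + 2 = -110.000


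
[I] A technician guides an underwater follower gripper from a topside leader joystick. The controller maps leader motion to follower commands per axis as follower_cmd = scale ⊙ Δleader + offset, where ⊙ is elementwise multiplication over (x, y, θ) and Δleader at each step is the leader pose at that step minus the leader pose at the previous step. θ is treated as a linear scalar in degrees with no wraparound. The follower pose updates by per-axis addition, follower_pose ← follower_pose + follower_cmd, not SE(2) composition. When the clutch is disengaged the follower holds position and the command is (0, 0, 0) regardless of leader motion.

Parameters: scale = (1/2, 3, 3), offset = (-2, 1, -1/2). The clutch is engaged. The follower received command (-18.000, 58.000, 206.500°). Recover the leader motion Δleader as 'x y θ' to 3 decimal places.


axis x: (-18.000 − -2) / (1/2) = -32.000
axis y: (58.000 − 1) / (3) = 19.000
axis θ: (206.500 − -1/2) / (3) = 69.000

-32.000 19.000 69.000


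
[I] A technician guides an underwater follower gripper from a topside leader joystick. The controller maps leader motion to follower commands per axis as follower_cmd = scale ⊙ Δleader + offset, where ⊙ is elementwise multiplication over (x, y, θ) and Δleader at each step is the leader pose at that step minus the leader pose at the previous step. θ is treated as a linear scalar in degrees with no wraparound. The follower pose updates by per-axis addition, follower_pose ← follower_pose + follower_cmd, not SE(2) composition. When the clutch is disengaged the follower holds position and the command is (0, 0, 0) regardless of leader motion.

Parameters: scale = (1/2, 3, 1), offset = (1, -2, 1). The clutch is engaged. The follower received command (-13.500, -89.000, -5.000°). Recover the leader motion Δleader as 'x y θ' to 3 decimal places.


-29.000 -29.000 -6.000

axis x: (-13.500 − 1) / (1/2) = -29.000
axis y: (-89.000 − -2) / (3) = -29.000
axis θ: (-5.000 − 1) / (1) = -6.000


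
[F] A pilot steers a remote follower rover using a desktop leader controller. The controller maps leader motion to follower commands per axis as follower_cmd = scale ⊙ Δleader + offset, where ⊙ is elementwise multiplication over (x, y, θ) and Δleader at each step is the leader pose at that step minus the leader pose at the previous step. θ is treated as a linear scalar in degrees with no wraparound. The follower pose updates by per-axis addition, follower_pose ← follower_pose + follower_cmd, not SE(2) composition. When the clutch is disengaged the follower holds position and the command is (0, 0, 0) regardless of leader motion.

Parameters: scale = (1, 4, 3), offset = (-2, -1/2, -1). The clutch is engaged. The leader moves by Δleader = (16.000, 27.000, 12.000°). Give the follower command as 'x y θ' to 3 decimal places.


14.000 107.500 35.000

axis x: 1·16.000 + -2 = 14.000
axis y: 4·27.000 + -1/2 = 107.500
axis θ: 3·12.000 + -1 = 35.000


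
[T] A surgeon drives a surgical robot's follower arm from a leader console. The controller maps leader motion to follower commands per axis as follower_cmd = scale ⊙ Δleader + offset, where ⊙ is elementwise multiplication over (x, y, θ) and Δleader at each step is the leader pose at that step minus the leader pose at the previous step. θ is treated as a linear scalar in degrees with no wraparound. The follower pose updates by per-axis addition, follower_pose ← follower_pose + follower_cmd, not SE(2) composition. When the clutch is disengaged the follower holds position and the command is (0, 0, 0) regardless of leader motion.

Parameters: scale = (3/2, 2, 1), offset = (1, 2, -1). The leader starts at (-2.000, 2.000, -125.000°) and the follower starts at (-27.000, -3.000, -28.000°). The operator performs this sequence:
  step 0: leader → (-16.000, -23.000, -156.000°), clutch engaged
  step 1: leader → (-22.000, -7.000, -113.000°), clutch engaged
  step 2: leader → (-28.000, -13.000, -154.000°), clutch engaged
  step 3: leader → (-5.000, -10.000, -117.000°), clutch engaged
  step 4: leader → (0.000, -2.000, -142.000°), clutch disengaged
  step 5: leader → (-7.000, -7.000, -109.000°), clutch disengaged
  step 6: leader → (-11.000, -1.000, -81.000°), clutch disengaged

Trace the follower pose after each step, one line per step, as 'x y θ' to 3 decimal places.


-47.000 -51.000 -60.000
-55.000 -17.000 -18.000
-63.000 -27.000 -60.000
-27.500 -19.000 -24.000
-27.500 -19.000 -24.000
-27.500 -19.000 -24.000
-27.500 -19.000 -24.000

step 0: Δleader=(-14.000, -25.000, -31.000°), engaged; cmd=(-20.000, -48.000, -32.000°) → follower=(-47.000, -51.000, -60.000°)
step 1: Δleader=(-6.000, 16.000, 43.000°), engaged; cmd=(-8.000, 34.000, 42.000°) → follower=(-55.000, -17.000, -18.000°)
step 2: Δleader=(-6.000, -6.000, -41.000°), engaged; cmd=(-8.000, -10.000, -42.000°) → follower=(-63.000, -27.000, -60.000°)
step 3: Δleader=(23.000, 3.000, 37.000°), engaged; cmd=(35.500, 8.000, 36.000°) → follower=(-27.500, -19.000, -24.000°)
step 4: Δleader=(5.000, 8.000, -25.000°), disengaged; cmd=(0,0,0) → follower holds at (-27.500, -19.000, -24.000°)
step 5: Δleader=(-7.000, -5.000, 33.000°), disengaged; cmd=(0,0,0) → follower holds at (-27.500, -19.000, -24.000°)
step 6: Δleader=(-4.000, 6.000, 28.000°), disengaged; cmd=(0,0,0) → follower holds at (-27.500, -19.000, -24.000°)
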